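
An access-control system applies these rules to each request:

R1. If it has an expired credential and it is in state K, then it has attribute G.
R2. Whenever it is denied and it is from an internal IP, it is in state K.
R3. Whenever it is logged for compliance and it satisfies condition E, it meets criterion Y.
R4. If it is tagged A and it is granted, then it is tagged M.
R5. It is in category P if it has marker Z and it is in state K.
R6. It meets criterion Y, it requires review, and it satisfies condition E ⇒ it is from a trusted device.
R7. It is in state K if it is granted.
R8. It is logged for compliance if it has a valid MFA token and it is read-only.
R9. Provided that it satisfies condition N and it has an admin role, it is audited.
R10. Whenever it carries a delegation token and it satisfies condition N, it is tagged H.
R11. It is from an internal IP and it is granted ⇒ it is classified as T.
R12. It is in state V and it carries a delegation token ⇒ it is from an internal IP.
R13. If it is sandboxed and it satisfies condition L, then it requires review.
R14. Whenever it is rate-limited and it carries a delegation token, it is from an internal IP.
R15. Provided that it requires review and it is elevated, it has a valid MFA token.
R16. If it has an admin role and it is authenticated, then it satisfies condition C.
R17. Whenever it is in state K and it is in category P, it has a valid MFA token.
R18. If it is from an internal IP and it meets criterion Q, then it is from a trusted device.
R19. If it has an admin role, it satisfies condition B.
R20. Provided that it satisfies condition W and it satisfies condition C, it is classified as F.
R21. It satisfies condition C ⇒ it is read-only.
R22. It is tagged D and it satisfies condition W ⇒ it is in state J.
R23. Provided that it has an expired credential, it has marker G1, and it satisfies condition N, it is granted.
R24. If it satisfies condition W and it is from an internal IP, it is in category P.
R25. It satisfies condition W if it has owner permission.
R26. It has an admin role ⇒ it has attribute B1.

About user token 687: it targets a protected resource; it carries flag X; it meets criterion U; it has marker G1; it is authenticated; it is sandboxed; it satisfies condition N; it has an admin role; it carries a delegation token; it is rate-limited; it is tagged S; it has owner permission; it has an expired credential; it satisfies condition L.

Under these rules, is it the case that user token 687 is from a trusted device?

Forward chaining from the given facts derives: is audited, is tagged H, requires review, is from an internal IP, satisfies condition C, satisfies condition B, is read-only, is granted, satisfies condition W, has attribute B1, is in state K, is classified as T, is classified as F, is in category P, has attribute G, has a valid MFA token, is logged for compliance.
Rules concluding "it is from a trusted device": R6 needs "it meets criterion Y"; R18 needs "it meets criterion Q" — none of these are established.

No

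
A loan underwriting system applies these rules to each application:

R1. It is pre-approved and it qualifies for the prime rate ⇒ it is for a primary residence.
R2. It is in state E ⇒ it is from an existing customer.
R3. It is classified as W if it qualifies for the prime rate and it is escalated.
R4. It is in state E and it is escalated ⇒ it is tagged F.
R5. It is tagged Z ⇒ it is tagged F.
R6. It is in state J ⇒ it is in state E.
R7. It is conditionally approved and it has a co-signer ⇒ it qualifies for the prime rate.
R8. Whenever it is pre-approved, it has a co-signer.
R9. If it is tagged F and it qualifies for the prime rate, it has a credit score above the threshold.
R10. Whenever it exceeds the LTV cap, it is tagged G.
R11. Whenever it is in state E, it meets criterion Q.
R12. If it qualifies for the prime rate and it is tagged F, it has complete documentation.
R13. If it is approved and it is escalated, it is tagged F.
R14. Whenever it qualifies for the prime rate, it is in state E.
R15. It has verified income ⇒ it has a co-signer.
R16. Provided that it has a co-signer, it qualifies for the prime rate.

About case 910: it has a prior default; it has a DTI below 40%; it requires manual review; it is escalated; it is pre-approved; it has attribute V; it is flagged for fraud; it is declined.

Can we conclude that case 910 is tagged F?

Yes

By R8 (it is pre-approved): it has a co-signer.
By R16 (it has a co-signer): it qualifies for the prime rate.
By R14 (it qualifies for the prime rate): it is in state E.
By R4 (it is in state E, it is escalated): it is tagged F.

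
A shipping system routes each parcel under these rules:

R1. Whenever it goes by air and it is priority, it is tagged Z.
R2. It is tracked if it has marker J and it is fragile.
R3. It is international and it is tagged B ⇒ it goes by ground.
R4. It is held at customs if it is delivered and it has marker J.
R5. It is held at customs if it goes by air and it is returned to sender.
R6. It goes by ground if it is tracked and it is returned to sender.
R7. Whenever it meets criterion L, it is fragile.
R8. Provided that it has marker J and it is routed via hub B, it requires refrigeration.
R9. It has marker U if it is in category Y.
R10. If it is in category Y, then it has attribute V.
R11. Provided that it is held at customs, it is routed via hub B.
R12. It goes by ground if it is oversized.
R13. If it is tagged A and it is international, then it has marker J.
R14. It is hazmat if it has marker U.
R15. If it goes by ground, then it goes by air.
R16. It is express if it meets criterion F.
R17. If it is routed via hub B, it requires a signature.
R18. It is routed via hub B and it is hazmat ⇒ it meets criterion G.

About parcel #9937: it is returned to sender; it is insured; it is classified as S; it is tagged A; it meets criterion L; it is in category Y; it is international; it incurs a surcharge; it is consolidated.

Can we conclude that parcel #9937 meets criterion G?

Yes

By R7 (it meets criterion L): it is fragile.
By R9 (it is in category Y): it has marker U.
By R13 (it is tagged A, it is international): it has marker J.
By R14 (it has marker U): it is hazmat.
By R2 (it has marker J, it is fragile): it is tracked.
By R6 (it is tracked, it is returned to sender): it goes by ground.
By R15 (it goes by ground): it goes by air.
By R5 (it goes by air, it is returned to sender): it is held at customs.
By R11 (it is held at customs): it is routed via hub B.
By R18 (it is routed via hub B, it is hazmat): it meets criterion G.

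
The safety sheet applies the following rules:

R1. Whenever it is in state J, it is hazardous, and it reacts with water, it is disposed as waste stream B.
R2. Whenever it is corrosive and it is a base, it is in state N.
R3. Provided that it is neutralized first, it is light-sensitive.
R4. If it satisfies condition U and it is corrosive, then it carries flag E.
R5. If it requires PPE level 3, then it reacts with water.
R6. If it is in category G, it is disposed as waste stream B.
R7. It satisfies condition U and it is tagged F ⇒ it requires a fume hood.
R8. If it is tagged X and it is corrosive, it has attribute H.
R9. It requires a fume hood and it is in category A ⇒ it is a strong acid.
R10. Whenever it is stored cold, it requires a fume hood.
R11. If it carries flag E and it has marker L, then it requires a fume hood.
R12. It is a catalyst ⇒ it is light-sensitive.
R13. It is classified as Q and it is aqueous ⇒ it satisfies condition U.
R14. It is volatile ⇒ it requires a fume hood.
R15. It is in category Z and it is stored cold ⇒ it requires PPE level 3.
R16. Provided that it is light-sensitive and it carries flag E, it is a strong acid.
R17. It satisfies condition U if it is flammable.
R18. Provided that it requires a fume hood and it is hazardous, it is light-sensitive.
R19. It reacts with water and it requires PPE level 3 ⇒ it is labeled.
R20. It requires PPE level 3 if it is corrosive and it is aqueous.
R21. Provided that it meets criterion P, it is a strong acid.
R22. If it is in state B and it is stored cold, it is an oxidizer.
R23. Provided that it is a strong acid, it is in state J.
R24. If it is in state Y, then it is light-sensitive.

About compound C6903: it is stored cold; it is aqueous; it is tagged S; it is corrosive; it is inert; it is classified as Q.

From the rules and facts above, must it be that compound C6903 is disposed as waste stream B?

No

Forward chaining from the given facts derives: requires a fume hood, satisfies condition U, requires PPE level 3, carries flag E, reacts with water, is labeled.
Rules concluding "it is disposed as waste stream B": R1 needs "it is in state J"; R6 needs "it is in category G" — none of these are established.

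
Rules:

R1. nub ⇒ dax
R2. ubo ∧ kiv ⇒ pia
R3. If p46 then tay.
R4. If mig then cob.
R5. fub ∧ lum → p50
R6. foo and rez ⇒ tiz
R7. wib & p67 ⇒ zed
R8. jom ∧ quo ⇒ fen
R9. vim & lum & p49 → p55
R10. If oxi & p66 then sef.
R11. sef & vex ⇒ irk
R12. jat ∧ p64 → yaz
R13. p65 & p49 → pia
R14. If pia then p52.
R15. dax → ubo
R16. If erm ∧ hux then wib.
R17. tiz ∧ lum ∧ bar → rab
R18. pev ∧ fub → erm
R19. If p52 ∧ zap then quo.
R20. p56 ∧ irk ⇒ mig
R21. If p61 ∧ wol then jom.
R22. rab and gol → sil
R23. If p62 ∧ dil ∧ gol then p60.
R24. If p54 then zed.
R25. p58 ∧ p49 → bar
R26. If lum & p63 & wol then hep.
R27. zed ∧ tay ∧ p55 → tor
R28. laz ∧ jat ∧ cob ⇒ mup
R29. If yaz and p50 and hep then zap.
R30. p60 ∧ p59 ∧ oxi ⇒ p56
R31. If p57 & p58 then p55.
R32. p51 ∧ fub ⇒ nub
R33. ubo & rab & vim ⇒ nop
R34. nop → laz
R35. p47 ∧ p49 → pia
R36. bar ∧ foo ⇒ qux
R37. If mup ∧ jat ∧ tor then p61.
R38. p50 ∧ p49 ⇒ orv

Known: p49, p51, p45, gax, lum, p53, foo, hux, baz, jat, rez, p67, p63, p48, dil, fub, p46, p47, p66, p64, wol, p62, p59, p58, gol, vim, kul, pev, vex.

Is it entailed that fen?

Forward chaining from the given facts derives: tay, p50, tiz, p55, yaz, erm, p60, bar, hep, zap, nub, pia, qux, orv, dax, p52, ubo, wib, rab, quo, sil, nop, laz, zed, tor.
The only rule concluding fen is R8, which needs jom; that is never established.

No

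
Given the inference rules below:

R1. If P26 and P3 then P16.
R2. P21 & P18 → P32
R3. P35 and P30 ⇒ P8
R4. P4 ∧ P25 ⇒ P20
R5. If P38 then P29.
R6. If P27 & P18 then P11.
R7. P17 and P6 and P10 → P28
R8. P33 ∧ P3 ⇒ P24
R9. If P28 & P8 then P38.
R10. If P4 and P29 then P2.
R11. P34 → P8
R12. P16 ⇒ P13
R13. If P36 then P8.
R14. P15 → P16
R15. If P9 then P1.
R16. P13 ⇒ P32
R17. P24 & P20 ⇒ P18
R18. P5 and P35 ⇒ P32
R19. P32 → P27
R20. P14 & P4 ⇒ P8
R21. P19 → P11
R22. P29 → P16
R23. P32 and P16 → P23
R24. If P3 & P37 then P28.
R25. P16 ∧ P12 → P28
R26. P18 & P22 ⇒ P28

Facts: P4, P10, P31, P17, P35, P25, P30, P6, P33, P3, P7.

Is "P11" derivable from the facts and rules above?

P8  (by R3: P35, P30)
P20  (by R4: P4, P25)
P28  (by R7: P17, P6, P10)
P24  (by R8: P33, P3)
P38  (by R9: P28, P8)
P18  (by R17: P24, P20)
P29  (by R5: P38)
P16  (by R22: P29)
P13  (by R12: P16)
P32  (by R16: P13)
P27  (by R19: P32)
P11  (by R6: P27, P18)

Yes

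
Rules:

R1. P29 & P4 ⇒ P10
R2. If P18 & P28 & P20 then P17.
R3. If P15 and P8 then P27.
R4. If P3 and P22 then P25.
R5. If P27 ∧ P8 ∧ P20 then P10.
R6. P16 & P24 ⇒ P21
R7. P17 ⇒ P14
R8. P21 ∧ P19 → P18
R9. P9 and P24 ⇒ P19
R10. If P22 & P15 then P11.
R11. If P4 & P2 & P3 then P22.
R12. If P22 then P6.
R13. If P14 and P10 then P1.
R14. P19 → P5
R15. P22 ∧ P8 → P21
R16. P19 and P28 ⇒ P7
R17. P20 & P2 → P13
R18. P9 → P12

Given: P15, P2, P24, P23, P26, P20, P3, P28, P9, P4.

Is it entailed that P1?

Forward chaining from the given facts derives: P19, P22, P6, P5, P7, P13, P12, P25, P11.
The only rule concluding P1 is R13, which needs P14; that is never established.

No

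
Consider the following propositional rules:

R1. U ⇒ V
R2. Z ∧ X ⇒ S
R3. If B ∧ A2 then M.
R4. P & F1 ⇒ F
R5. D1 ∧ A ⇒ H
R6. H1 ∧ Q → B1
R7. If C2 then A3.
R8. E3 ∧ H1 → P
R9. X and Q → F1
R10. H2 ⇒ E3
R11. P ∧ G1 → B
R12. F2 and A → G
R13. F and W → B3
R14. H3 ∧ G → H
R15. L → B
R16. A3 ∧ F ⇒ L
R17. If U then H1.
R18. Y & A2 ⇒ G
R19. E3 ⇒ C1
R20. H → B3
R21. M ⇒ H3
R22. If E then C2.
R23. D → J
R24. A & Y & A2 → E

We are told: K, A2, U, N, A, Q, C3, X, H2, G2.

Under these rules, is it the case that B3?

No

Forward chaining from the given facts derives: V, F1, E3, H1, C1, B1, P, F.
Rules concluding B3: R13 needs W; R20 needs H — none of these are established.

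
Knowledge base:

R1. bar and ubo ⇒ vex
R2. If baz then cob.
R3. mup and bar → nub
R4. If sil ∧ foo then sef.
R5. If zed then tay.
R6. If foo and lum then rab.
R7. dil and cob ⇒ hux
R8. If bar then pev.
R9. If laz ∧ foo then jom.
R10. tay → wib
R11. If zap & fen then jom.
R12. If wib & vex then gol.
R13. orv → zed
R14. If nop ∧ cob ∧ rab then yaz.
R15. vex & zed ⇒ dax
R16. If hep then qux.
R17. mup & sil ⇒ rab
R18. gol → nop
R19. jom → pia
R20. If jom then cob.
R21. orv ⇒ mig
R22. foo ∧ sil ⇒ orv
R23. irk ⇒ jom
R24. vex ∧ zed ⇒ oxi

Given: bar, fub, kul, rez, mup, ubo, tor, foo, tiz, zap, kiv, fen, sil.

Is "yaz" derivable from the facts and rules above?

vex  (by R1: bar, ubo)
jom  (by R11: zap, fen)
rab  (by R17: mup, sil)
cob  (by R20: jom)
orv  (by R22: foo, sil)
zed  (by R13: orv)
tay  (by R5: zed)
wib  (by R10: tay)
gol  (by R12: wib, vex)
nop  (by R18: gol)
yaz  (by R14: nop, cob, rab)

Yes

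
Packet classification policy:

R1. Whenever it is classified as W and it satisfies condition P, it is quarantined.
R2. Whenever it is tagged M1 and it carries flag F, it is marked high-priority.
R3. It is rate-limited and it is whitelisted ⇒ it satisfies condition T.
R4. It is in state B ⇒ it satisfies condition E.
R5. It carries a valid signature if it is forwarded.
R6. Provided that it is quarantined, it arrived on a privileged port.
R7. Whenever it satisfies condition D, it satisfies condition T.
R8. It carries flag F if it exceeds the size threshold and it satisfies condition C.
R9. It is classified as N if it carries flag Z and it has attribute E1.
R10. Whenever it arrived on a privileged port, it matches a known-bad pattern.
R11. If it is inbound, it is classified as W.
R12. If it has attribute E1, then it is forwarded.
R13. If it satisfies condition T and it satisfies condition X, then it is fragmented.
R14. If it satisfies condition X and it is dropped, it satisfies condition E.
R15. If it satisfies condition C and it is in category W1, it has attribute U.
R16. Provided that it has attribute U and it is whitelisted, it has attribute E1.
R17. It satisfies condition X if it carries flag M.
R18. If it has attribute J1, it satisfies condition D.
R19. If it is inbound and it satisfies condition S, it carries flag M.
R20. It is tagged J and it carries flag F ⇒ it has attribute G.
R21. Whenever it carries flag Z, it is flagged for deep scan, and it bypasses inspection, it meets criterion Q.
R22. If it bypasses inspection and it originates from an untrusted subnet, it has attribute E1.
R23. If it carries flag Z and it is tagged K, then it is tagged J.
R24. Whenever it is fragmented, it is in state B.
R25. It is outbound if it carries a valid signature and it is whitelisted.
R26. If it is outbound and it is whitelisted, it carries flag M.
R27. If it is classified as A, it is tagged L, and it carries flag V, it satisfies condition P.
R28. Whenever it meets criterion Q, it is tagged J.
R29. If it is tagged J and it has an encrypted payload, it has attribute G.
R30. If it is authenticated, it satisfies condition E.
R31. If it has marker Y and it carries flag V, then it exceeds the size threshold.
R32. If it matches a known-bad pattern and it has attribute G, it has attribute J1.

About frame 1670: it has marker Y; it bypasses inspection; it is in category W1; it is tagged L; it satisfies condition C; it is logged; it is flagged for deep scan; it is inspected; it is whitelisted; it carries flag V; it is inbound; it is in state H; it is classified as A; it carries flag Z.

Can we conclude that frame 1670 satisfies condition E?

Yes

By R11 (it is inbound): it is classified as W.
By R15 (it satisfies condition C, it is in category W1): it has attribute U.
By R16 (it has attribute U, it is whitelisted): it has attribute E1.
By R21 (it carries flag Z, it is flagged for deep scan, it bypasses inspection): it meets criterion Q.
By R27 (it is classified as A, it is tagged L, it carries flag V): it satisfies condition P.
By R28 (it meets criterion Q): it is tagged J.
By R31 (it has marker Y, it carries flag V): it exceeds the size threshold.
By R1 (it is classified as W, it satisfies condition P): it is quarantined.
By R6 (it is quarantined): it arrived on a privileged port.
By R8 (it exceeds the size threshold, it satisfies condition C): it carries flag F.
By R10 (it arrived on a privileged port): it matches a known-bad pattern.
By R12 (it has attribute E1): it is forwarded.
By R20 (it is tagged J, it carries flag F): it has attribute G.
By R32 (it matches a known-bad pattern, it has attribute G): it has attribute J1.
By R5 (it is forwarded): it carries a valid signature.
By R18 (it has attribute J1): it satisfies condition D.
By R25 (it carries a valid signature, it is whitelisted): it is outbound.
By R26 (it is outbound, it is whitelisted): it carries flag M.
By R7 (it satisfies condition D): it satisfies condition T.
By R17 (it carries flag M): it satisfies condition X.
By R13 (it satisfies condition T, it satisfies condition X): it is fragmented.
By R24 (it is fragmented): it is in state B.
By R4 (it is in state B): it satisfies condition E.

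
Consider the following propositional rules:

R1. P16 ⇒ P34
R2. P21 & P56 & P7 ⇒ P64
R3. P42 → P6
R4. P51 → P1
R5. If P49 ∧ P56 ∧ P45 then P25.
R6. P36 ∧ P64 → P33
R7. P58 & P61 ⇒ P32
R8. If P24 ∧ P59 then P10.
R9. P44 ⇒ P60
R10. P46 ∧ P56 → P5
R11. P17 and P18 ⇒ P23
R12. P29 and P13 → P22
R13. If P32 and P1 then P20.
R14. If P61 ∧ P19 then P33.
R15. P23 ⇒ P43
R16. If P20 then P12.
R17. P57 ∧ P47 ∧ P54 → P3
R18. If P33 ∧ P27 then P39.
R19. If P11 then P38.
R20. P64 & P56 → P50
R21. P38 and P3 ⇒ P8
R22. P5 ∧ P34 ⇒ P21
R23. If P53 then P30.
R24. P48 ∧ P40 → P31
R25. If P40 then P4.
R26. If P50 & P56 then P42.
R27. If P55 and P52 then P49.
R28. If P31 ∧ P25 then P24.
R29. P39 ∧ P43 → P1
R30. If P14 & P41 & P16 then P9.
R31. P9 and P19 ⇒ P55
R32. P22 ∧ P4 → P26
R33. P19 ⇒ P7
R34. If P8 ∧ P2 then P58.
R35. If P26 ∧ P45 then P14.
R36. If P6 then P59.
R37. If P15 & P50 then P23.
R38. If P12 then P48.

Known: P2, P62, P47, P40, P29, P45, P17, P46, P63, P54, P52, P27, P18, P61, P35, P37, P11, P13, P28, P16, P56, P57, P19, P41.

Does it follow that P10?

P34  (by R1: P16)
P5  (by R10: P46, P56)
P23  (by R11: P17, P18)
P22  (by R12: P29, P13)
P33  (by R14: P61, P19)
P43  (by R15: P23)
P3  (by R17: P57, P47, P54)
P39  (by R18: P33, P27)
P38  (by R19: P11)
P8  (by R21: P38, P3)
P21  (by R22: P5, P34)
P4  (by R25: P40)
P1  (by R29: P39, P43)
P26  (by R32: P22, P4)
P7  (by R33: P19)
P58  (by R34: P8, P2)
P14  (by R35: P26, P45)
P64  (by R2: P21, P56, P7)
P32  (by R7: P58, P61)
P20  (by R13: P32, P1)
P12  (by R16: P20)
P50  (by R20: P64, P56)
P42  (by R26: P50, P56)
P9  (by R30: P14, P41, P16)
P55  (by R31: P9, P19)
P48  (by R38: P12)
P6  (by R3: P42)
P31  (by R24: P48, P40)
P49  (by R27: P55, P52)
P59  (by R36: P6)
P25  (by R5: P49, P56, P45)
P24  (by R28: P31, P25)
P10  (by R8: P24, P59)

Yes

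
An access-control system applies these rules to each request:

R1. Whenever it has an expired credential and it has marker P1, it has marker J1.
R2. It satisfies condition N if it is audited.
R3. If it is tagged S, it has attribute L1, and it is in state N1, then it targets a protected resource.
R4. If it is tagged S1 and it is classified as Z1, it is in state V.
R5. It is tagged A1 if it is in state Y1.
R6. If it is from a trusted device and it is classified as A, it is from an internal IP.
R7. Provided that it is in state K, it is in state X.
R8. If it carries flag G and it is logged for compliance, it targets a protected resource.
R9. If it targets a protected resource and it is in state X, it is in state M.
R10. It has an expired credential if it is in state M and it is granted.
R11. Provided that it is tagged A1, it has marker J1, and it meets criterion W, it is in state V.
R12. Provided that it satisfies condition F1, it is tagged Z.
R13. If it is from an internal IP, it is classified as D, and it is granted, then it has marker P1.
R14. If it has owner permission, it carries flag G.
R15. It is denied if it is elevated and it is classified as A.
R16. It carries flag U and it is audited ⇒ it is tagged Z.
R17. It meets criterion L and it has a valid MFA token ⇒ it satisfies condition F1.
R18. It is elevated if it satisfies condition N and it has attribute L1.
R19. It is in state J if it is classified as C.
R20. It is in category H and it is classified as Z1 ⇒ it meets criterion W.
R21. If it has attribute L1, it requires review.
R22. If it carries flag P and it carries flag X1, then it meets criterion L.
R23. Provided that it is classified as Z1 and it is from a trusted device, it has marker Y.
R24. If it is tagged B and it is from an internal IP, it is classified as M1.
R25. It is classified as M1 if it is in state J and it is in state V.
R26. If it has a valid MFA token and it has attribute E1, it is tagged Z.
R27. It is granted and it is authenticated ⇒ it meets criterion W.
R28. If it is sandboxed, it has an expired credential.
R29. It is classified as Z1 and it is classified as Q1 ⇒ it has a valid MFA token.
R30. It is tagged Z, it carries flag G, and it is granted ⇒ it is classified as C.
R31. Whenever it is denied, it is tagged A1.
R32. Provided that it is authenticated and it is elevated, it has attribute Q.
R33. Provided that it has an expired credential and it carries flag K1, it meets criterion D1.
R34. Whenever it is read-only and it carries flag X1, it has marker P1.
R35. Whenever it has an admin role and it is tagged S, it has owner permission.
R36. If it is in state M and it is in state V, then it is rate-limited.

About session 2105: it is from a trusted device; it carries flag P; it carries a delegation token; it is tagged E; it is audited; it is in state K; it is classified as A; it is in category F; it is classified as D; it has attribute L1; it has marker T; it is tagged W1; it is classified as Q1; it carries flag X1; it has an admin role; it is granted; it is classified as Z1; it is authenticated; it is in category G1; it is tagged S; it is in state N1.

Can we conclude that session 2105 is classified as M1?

Yes

By R2 (it is audited): it satisfies condition N.
By R3 (it is tagged S, it has attribute L1, it is in state N1): it targets a protected resource.
By R6 (it is from a trusted device, it is classified as A): it is from an internal IP.
By R7 (it is in state K): it is in state X.
By R9 (it targets a protected resource, it is in state X): it is in state M.
By R10 (it is in state M, it is granted): it has an expired credential.
By R13 (it is from an internal IP, it is classified as D, it is granted): it has marker P1.
By R18 (it satisfies condition N, it has attribute L1): it is elevated.
By R22 (it carries flag P, it carries flag X1): it meets criterion L.
By R27 (it is granted, it is authenticated): it meets criterion W.
By R29 (it is classified as Z1, it is classified as Q1): it has a valid MFA token.
By R35 (it has an admin role, it is tagged S): it has owner permission.
By R1 (it has an expired credential, it has marker P1): it has marker J1.
By R14 (it has owner permission): it carries flag G.
By R15 (it is elevated, it is classified as A): it is denied.
By R17 (it meets criterion L, it has a valid MFA token): it satisfies condition F1.
By R31 (it is denied): it is tagged A1.
By R11 (it is tagged A1, it has marker J1, it meets criterion W): it is in state V.
By R12 (it satisfies condition F1): it is tagged Z.
By R30 (it is tagged Z, it carries flag G, it is granted): it is classified as C.
By R19 (it is classified as C): it is in state J.
By R25 (it is in state J, it is in state V): it is classified as M1.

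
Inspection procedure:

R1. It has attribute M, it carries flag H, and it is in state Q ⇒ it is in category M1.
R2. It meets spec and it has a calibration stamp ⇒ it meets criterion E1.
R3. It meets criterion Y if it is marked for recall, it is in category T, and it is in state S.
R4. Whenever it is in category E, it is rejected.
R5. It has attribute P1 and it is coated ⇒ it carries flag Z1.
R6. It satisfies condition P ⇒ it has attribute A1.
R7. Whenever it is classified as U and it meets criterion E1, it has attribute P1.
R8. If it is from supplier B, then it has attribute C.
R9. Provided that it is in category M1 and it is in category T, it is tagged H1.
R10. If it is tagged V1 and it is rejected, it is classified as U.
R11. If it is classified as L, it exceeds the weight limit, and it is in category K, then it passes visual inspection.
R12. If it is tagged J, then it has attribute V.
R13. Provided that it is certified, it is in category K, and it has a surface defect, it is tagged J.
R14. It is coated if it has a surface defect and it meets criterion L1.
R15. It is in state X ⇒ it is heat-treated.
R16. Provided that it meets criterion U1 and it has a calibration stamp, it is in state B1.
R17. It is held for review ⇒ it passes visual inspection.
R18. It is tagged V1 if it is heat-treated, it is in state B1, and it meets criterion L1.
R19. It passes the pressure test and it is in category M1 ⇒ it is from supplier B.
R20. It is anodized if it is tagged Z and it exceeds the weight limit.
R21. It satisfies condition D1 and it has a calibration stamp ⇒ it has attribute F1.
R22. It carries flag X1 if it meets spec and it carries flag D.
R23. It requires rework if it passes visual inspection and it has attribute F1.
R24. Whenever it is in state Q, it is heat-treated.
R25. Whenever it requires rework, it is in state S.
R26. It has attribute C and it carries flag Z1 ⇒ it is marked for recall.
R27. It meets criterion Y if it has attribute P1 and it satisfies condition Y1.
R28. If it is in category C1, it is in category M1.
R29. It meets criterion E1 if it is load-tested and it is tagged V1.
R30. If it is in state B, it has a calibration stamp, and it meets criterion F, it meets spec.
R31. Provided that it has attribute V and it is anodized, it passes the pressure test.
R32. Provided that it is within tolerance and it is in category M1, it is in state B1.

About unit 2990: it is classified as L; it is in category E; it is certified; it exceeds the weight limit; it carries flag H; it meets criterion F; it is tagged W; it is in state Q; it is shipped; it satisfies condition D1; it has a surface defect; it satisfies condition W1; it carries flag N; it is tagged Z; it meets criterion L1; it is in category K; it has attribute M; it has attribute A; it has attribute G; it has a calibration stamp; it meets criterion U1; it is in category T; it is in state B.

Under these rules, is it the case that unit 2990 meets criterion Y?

By R1 (it has attribute M, it carries flag H, it is in state Q): it is in category M1.
By R4 (it is in category E): it is rejected.
By R11 (it is classified as L, it exceeds the weight limit, it is in category K): it passes visual inspection.
By R13 (it is certified, it is in category K, it has a surface defect): it is tagged J.
By R14 (it has a surface defect, it meets criterion L1): it is coated.
By R16 (it meets criterion U1, it has a calibration stamp): it is in state B1.
By R20 (it is tagged Z, it exceeds the weight limit): it is anodized.
By R21 (it satisfies condition D1, it has a calibration stamp): it has attribute F1.
By R23 (it passes visual inspection, it has attribute F1): it requires rework.
By R24 (it is in state Q): it is heat-treated.
By R25 (it requires rework): it is in state S.
By R30 (it is in state B, it has a calibration stamp, it meets criterion F): it meets spec.
By R2 (it meets spec, it has a calibration stamp): it meets criterion E1.
By R12 (it is tagged J): it has attribute V.
By R18 (it is heat-treated, it is in state B1, it meets criterion L1): it is tagged V1.
By R31 (it has attribute V, it is anodized): it passes the pressure test.
By R10 (it is tagged V1, it is rejected): it is classified as U.
By R19 (it passes the pressure test, it is in category M1): it is from supplier B.
By R7 (it is classified as U, it meets criterion E1): it has attribute P1.
By R8 (it is from supplier B): it has attribute C.
By R5 (it has attribute P1, it is coated): it carries flag Z1.
By R26 (it has attribute C, it carries flag Z1): it is marked for recall.
By R3 (it is marked for recall, it is in category T, it is in state S): it meets criterion Y.

Yes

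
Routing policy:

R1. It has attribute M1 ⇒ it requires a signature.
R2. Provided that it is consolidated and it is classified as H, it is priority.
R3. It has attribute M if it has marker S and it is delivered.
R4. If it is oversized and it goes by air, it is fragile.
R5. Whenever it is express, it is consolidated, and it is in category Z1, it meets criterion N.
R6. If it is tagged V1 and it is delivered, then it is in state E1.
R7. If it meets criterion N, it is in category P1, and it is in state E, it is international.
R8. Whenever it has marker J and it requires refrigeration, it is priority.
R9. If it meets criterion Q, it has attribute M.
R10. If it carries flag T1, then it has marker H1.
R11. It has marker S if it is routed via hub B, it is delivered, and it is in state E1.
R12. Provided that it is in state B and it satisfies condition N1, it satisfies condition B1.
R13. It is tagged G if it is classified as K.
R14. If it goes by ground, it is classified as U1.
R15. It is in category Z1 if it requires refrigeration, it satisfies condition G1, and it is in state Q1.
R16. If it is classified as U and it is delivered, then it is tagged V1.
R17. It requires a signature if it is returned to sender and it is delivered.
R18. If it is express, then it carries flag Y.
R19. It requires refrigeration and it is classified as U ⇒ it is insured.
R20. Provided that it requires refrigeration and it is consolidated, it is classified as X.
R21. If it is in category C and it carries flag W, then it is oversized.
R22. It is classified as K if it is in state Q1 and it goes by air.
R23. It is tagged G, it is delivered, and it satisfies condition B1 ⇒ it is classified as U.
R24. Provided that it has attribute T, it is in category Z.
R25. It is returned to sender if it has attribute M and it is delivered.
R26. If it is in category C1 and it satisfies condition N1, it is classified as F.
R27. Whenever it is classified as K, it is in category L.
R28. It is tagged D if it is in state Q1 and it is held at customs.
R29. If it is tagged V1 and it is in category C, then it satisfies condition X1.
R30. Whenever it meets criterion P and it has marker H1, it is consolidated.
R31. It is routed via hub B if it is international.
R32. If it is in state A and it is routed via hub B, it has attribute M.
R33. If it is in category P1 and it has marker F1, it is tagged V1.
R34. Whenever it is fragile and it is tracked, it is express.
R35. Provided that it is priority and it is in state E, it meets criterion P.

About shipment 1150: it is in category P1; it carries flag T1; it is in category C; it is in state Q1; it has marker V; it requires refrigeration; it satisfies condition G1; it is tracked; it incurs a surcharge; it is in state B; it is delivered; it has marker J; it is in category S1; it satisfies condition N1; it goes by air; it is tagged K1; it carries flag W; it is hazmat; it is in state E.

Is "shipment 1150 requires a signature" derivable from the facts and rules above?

Yes

By R8 (it has marker J, it requires refrigeration): it is priority.
By R10 (it carries flag T1): it has marker H1.
By R12 (it is in state B, it satisfies condition N1): it satisfies condition B1.
By R15 (it requires refrigeration, it satisfies condition G1, it is in state Q1): it is in category Z1.
By R21 (it is in category C, it carries flag W): it is oversized.
By R22 (it is in state Q1, it goes by air): it is classified as K.
By R35 (it is priority, it is in state E): it meets criterion P.
By R4 (it is oversized, it goes by air): it is fragile.
By R13 (it is classified as K): it is tagged G.
By R23 (it is tagged G, it is delivered, it satisfies condition B1): it is classified as U.
By R30 (it meets criterion P, it has marker H1): it is consolidated.
By R34 (it is fragile, it is tracked): it is express.
By R5 (it is express, it is consolidated, it is in category Z1): it meets criterion N.
By R7 (it meets criterion N, it is in category P1, it is in state E): it is international.
By R16 (it is classified as U, it is delivered): it is tagged V1.
By R31 (it is international): it is routed via hub B.
By R6 (it is tagged V1, it is delivered): it is in state E1.
By R11 (it is routed via hub B, it is delivered, it is in state E1): it has marker S.
By R3 (it has marker S, it is delivered): it has attribute M.
By R25 (it has attribute M, it is delivered): it is returned to sender.
By R17 (it is returned to sender, it is delivered): it requires a signature.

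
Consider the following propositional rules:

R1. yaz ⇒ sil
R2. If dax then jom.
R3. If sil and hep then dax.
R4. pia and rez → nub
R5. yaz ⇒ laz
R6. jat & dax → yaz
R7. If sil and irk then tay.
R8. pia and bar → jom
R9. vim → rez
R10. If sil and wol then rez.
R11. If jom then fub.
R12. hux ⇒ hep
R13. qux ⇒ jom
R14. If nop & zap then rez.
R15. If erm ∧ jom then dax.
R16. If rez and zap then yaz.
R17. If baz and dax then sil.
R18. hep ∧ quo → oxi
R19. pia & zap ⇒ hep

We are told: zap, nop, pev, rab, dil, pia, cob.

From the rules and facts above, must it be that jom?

rez  (by R14: nop, zap)
yaz  (by R16: rez, zap)
hep  (by R19: pia, zap)
sil  (by R1: yaz)
dax  (by R3: sil, hep)
jom  (by R2: dax)

Yes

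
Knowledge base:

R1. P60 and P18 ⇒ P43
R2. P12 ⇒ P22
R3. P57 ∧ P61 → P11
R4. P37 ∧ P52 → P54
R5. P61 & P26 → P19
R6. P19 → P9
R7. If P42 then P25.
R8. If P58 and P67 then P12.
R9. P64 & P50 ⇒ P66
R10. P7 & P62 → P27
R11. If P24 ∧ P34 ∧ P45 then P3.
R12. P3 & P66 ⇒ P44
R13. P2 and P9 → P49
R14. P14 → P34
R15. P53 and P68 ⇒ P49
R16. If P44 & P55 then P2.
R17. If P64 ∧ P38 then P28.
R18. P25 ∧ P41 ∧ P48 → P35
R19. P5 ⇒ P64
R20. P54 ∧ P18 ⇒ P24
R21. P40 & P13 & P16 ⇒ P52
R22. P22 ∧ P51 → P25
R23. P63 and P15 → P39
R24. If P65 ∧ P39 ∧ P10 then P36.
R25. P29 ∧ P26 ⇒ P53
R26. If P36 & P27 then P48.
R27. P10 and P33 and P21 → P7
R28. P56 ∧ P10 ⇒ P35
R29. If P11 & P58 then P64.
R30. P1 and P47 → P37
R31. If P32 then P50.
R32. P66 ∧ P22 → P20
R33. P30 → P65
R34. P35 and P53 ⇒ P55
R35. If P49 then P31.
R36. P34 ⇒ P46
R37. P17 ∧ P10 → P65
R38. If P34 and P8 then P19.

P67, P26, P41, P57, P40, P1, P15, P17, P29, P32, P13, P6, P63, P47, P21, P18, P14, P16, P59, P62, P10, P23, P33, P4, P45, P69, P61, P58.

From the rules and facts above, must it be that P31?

No

Forward chaining from the given facts derives: P11, P19, P9, P12, P34, P52, P39, P53, P7, P64, P37, P50, P46, P65, P22, P54, P66, P27, P24, P36, P48, P20, P3, P44.
The only rule concluding P31 is R35, which needs P49; that is never established.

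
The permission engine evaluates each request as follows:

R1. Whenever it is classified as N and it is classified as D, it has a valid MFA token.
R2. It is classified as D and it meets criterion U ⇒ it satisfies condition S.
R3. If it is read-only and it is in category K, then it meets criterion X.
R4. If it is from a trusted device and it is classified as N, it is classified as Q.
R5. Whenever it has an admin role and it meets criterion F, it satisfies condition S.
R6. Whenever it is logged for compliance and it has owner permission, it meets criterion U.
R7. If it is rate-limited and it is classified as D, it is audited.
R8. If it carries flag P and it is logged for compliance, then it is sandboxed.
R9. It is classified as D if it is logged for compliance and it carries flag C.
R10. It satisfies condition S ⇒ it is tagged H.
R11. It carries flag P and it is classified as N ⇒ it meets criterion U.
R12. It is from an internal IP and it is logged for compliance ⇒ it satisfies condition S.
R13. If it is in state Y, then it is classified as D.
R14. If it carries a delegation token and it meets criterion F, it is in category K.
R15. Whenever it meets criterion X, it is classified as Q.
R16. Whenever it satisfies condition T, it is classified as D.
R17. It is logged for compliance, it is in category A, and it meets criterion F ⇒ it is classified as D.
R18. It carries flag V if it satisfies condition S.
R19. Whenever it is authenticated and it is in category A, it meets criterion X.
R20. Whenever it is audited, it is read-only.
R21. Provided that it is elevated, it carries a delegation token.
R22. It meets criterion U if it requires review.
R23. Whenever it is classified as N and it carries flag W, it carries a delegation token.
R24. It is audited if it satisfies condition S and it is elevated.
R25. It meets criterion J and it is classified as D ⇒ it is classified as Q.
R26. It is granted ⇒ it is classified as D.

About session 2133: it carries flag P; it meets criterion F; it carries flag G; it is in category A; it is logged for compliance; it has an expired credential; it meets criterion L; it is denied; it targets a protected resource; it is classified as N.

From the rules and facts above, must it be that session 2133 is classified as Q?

Forward chaining from the given facts derives: is sandboxed, meets criterion U, is classified as D, has a valid MFA token, satisfies condition S, is tagged H, carries flag V.
Rules concluding "it is classified as Q": R4 needs "it is from a trusted device"; R15 needs "it meets criterion X"; R25 needs "it meets criterion J" — none of these are established.

No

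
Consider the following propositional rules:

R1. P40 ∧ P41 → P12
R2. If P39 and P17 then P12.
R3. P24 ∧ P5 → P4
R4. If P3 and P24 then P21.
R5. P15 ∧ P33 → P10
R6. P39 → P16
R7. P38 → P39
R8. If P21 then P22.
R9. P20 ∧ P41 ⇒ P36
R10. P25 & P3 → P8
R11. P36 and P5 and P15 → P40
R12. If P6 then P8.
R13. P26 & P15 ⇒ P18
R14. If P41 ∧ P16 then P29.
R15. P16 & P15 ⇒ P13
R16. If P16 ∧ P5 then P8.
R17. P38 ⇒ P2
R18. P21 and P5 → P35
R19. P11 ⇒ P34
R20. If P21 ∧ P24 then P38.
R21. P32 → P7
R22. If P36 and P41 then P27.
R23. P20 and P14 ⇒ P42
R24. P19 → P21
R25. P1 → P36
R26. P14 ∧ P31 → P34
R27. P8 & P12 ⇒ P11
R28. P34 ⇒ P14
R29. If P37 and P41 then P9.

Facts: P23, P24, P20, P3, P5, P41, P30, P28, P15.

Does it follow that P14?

P21  (by R4: P3, P24)
P36  (by R9: P20, P41)
P40  (by R11: P36, P5, P15)
P38  (by R20: P21, P24)
P12  (by R1: P40, P41)
P39  (by R7: P38)
P16  (by R6: P39)
P8  (by R16: P16, P5)
P11  (by R27: P8, P12)
P34  (by R19: P11)
P14  (by R28: P34)

Yes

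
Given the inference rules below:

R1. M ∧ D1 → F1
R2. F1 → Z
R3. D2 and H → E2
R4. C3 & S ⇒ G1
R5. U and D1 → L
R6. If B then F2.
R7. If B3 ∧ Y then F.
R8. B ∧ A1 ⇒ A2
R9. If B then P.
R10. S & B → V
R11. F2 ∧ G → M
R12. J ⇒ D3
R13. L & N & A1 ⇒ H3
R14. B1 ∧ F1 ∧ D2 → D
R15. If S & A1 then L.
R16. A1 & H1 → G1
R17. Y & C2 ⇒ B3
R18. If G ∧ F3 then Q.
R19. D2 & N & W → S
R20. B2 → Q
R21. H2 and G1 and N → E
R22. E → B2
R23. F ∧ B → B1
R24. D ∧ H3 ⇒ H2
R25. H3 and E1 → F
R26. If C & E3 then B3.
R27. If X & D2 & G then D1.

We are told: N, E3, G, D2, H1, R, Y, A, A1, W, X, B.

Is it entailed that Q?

No

Forward chaining from the given facts derives: F2, A2, P, M, G1, S, D1, F1, Z, V, L, H3.
Rules concluding Q: R18 needs F3; R20 needs B2 — none of these are established.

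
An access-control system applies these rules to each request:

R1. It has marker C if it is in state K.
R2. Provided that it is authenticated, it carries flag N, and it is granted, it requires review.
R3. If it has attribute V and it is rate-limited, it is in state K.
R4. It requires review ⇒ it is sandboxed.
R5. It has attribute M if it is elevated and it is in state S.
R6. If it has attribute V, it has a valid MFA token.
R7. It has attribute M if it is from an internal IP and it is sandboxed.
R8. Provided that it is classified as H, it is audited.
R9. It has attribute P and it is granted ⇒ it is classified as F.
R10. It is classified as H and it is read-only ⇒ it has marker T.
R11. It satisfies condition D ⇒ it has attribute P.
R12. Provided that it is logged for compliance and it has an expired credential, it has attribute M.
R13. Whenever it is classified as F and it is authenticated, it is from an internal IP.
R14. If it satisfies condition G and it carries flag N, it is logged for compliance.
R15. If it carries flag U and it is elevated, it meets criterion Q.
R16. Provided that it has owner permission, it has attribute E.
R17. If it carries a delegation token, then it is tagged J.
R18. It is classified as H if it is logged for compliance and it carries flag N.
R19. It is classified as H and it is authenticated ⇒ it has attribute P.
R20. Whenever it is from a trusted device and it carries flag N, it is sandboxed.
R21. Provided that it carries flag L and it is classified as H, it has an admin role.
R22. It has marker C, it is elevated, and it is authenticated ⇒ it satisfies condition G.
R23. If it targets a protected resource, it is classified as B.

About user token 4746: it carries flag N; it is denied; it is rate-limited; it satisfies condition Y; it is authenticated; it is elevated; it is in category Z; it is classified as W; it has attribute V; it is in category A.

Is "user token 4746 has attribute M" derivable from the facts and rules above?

Forward chaining from the given facts derives: is in state K, has a valid MFA token, has marker C, satisfies condition G, is logged for compliance, is classified as H, has attribute P, is audited.
Rules concluding "it has attribute M": R5 needs "it is in state S"; R7 needs "it is from an internal IP"; R12 needs "it has an expired credential" — none of these are established.

No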